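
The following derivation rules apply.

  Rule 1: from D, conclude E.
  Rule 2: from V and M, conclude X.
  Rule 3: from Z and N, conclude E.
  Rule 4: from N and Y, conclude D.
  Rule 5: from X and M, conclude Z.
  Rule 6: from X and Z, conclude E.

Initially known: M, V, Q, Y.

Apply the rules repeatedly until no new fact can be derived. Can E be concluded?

From V and M, Rule 2 gives X.
From X and M, Rule 5 gives Z.
From X and Z, Rule 6 gives E.

Yes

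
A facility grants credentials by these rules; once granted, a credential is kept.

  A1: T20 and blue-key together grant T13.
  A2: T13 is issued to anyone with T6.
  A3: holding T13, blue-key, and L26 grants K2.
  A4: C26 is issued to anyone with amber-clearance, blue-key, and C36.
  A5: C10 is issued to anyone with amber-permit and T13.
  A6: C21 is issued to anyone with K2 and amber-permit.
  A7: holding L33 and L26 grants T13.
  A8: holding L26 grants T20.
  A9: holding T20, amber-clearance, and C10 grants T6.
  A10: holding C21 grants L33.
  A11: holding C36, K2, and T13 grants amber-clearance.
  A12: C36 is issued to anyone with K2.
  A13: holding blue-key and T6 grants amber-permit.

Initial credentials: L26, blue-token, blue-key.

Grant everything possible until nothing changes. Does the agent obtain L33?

L33 would need C21 (A10), but C21 is never granted.

No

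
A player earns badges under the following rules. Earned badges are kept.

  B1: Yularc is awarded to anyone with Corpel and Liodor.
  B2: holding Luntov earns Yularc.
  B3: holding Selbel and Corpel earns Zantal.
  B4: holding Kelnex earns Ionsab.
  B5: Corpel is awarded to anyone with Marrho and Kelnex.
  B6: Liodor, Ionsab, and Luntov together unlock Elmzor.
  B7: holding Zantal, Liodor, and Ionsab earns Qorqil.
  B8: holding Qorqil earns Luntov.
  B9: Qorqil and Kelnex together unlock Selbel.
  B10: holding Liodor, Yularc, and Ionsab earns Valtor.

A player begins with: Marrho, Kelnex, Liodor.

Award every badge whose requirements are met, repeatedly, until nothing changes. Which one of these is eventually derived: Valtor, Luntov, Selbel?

Valtor

With Marrho and Kelnex, Corpel is earned (B5).
With Kelnex, Ionsab is earned (B4).
With Corpel and Liodor, Yularc is earned (B1).
With Liodor, Yularc, and Ionsab, Valtor is earned (B10).
Selbel would need Qorqil and Kelnex (B9), but Qorqil is never earned. Luntov would need Qorqil (B8), but Qorqil is never earned.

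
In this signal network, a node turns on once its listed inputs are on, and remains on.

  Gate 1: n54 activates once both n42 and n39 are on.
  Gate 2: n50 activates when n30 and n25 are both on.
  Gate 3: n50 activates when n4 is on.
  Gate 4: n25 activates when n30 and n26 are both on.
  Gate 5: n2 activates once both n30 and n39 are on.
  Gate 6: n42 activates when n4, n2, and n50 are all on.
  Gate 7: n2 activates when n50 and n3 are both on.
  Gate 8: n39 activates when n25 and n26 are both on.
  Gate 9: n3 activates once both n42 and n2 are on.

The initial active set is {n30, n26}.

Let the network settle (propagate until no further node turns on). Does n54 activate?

n54 would need n42 and n39 (Gate 1), but n42 never turns on.

No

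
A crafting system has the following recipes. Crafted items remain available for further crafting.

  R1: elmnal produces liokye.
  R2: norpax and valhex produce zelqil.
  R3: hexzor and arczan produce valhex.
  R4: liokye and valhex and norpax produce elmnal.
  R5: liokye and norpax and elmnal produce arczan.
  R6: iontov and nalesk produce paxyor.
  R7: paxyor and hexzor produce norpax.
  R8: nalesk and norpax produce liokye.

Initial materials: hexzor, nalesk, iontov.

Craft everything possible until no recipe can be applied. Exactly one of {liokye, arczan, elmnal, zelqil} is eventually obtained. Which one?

Using R6, iontov and nalesk make paxyor.
Using R7, paxyor and hexzor make norpax.
Using R8, nalesk and norpax make liokye.
zelqil would need norpax and valhex (R2), but valhex is never obtained. elmnal would need liokye, valhex, and norpax (R4), but valhex is never obtained. arczan would need liokye, norpax, and elmnal (R5), but elmnal is never obtained.

liokye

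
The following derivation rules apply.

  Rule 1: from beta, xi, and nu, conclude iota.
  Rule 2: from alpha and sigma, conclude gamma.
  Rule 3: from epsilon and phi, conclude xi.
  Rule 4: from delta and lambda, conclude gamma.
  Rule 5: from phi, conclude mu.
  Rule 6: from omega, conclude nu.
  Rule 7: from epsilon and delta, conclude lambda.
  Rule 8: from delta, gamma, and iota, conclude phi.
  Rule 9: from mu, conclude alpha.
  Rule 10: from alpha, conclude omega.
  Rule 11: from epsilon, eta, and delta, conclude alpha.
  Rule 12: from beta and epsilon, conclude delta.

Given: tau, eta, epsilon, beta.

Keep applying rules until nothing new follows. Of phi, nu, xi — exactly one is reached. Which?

nu

beta and epsilon hold, so delta follows (Rule 12).
epsilon, eta, and delta hold, so alpha follows (Rule 11).
alpha holds, so omega follows (Rule 10).
omega holds, so nu follows (Rule 6).
xi would need epsilon and phi (Rule 3), but phi is never established. phi would need delta, gamma, and iota (Rule 8), but iota is never established.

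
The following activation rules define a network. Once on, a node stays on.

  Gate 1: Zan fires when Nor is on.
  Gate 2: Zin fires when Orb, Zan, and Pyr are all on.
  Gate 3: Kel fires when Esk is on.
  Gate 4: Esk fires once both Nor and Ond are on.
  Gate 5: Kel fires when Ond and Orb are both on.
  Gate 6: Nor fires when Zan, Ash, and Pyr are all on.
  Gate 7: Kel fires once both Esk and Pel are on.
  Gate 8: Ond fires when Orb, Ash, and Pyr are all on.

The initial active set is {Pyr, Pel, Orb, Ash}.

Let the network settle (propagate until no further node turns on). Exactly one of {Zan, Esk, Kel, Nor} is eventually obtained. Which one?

Kel

Gate 8: Orb, Ash, and Pyr on → Ond on.
Ond and Orb are on, so Kel fires (Gate 5).
Zan would need Nor (Gate 1), but Nor never turns on. Esk would need Nor and Ond (Gate 4), but Nor never turns on. Nor would need Zan, Ash, and Pyr (Gate 6), but Zan never turns on.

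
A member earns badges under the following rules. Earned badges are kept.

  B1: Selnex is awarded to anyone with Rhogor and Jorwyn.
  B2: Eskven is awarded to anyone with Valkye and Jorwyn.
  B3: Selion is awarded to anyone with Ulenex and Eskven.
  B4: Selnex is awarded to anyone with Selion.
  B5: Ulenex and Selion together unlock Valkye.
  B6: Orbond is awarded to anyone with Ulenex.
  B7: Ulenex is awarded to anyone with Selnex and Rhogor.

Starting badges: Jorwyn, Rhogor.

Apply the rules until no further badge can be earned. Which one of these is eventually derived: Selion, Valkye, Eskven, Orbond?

With Rhogor and Jorwyn, Selnex is earned (B1).
With Selnex and Rhogor, Ulenex is earned (B7).
With Ulenex, Orbond is earned (B6).
Selion would need Ulenex and Eskven (B3), but Eskven is never earned. Eskven would need Valkye and Jorwyn (B2), but Valkye is never earned. Valkye would need Ulenex and Selion (B5), but Selion is never earned.

Orbond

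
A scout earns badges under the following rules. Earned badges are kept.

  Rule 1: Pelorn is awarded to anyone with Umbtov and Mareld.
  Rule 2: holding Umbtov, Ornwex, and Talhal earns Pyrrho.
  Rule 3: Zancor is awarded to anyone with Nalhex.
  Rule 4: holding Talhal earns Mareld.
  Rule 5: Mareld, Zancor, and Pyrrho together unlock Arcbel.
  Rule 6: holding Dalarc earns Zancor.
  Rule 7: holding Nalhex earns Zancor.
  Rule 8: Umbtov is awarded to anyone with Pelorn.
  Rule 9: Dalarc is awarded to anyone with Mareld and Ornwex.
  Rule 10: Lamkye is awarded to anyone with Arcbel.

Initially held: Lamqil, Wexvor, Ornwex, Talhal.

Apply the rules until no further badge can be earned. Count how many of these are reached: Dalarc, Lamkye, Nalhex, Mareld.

With Talhal, Mareld is earned (Rule 4).
With Mareld and Ornwex, Dalarc is earned (Rule 9).
Dalarc: reached.
Lamkye would need Arcbel (Rule 10), but Arcbel is never earned.
No rule produces Nalhex, and it is not given.
Mareld: reached.
Reached: Dalarc and Mareld — 2 of the 4.

2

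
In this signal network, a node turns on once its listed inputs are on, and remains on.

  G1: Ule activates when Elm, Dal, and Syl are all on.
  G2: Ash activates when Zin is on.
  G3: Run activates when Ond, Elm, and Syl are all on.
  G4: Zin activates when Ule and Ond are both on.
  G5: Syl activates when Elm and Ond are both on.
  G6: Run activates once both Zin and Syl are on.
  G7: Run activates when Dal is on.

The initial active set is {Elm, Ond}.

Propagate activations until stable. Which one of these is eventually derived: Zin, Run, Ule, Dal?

Run

G5: Elm and Ond on → Syl on.
G3: Ond, Elm, and Syl on → Run on.
No rule produces Dal, and it is not given. Ule would need Elm, Dal, and Syl (G1), but Dal never turns on. Zin would need Ule and Ond (G4), but Ule never turns on.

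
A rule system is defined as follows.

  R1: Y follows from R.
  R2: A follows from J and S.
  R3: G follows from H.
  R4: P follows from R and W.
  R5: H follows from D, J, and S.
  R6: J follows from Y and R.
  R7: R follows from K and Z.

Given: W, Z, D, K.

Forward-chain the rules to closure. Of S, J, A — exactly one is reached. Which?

J

K and Z hold, so R follows (R7).
R holds, so Y follows (R1).
Y and R hold, so J follows (R6).
A would need J and S (R2), but S is never established. No rule produces S, and it is not given.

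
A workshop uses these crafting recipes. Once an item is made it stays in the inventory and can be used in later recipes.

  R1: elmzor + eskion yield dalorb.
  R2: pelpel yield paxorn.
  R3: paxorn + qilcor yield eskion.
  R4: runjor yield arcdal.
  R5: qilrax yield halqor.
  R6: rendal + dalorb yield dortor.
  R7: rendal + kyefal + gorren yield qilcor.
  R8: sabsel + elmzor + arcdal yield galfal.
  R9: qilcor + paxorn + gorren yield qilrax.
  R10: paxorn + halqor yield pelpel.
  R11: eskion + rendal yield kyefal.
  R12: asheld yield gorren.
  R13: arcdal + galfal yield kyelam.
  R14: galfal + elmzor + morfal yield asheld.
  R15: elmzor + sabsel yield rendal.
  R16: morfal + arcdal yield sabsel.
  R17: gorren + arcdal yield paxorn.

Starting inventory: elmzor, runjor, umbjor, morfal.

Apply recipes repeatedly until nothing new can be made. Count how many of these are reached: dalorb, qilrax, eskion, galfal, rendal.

2

Using R4, runjor makes arcdal.
morfal + arcdal → sabsel (R16).
sabsel + elmzor + arcdal → galfal (R8).
elmzor + sabsel → rendal (R15).
dalorb would need elmzor and eskion (R1), but eskion is never obtained.
qilrax would need qilcor, paxorn, and gorren (R9), but qilcor is never obtained.
eskion would need paxorn and qilcor (R3), but qilcor is never obtained.
galfal: reached.
rendal: reached.
Reached: galfal and rendal — 2 of the 5.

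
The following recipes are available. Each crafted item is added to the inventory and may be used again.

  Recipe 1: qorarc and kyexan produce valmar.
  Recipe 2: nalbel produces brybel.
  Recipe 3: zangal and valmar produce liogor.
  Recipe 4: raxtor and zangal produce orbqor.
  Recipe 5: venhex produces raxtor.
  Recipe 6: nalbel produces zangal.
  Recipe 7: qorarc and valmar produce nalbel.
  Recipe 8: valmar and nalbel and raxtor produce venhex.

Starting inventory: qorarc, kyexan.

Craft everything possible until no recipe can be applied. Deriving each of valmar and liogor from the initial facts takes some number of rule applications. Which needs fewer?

valmar: qorarc and kyexan → valmar (Recipe 1). [1 rule application]
liogor: Using Recipe 1, qorarc and kyexan make valmar. qorarc and valmar → nalbel (Recipe 7). Using Recipe 6, nalbel makes zangal. zangal and valmar → liogor (Recipe 3). [4 rule applications]
valmar needs fewer.

valmar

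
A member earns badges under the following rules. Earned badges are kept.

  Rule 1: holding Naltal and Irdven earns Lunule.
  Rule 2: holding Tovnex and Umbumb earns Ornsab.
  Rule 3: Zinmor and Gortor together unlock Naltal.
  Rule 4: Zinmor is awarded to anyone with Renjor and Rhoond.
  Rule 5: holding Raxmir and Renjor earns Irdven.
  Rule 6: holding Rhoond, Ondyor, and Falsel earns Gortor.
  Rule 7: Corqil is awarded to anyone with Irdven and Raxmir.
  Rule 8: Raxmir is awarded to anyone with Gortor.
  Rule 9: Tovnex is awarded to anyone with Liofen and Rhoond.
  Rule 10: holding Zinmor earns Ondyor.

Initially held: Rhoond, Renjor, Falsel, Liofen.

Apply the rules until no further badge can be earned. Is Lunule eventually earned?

With Renjor and Rhoond, Zinmor is earned (Rule 4).
With Zinmor, Ondyor is earned (Rule 10).
With Rhoond, Ondyor, and Falsel, Gortor is earned (Rule 6).
With Gortor, Raxmir is earned (Rule 8).
With Zinmor and Gortor, Naltal is earned (Rule 3).
With Raxmir and Renjor, Irdven is earned (Rule 5).
With Naltal and Irdven, Lunule is earned (Rule 1).

Yes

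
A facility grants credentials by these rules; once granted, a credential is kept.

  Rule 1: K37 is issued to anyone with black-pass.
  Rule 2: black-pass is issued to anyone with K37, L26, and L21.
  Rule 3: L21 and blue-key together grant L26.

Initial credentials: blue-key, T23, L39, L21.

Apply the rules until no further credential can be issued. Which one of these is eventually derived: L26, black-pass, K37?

Holding L21 and blue-key grants L26 (Rule 3).
K37 would need black-pass (Rule 1), but black-pass is never granted. black-pass would need K37, L26, and L21 (Rule 2), but K37 is never granted.

L26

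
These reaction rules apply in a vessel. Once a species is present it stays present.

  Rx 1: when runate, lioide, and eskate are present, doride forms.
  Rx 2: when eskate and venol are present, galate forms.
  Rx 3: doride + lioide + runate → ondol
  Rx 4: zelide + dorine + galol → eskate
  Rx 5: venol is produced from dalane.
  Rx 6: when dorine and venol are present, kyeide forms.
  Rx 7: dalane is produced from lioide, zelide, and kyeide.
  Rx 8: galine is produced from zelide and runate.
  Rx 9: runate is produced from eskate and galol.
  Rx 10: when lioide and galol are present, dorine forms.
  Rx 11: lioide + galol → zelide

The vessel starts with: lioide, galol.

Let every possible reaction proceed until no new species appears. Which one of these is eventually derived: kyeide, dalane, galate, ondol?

ondol

lioide and galol present → zelide forms (Rx 11).
lioide and galol present → dorine forms (Rx 10).
zelide, dorine, and galol present → eskate forms (Rx 4).
eskate and galol present → runate forms (Rx 9).
runate, lioide, and eskate present → doride forms (Rx 1).
doride, lioide, and runate present → ondol forms (Rx 3).
dalane would need lioide, zelide, and kyeide (Rx 7), but kyeide never forms. kyeide would need dorine and venol (Rx 6), but venol never forms. galate would need eskate and venol (Rx 2), but venol never forms.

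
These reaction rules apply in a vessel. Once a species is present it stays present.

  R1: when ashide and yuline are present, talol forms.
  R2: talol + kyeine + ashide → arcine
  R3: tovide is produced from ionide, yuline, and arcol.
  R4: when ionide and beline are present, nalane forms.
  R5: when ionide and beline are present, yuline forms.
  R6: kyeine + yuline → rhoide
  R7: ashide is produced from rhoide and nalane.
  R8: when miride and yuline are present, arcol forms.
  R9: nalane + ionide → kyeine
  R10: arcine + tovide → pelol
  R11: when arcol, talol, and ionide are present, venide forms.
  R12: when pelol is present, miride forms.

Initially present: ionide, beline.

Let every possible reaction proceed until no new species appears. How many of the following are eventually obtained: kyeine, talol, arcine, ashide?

4

ionide and beline present → yuline forms (R5).
ionide and beline present → nalane forms (R4).
nalane and ionide present → kyeine forms (R9).
kyeine and yuline present → rhoide forms (R6).
rhoide and nalane present → ashide forms (R7).
ashide and yuline present → talol forms (R1).
talol, kyeine, and ashide present → arcine forms (R2).
kyeine: reached.
talol: reached.
arcine: reached.
ashide: reached.
All 4 are reached.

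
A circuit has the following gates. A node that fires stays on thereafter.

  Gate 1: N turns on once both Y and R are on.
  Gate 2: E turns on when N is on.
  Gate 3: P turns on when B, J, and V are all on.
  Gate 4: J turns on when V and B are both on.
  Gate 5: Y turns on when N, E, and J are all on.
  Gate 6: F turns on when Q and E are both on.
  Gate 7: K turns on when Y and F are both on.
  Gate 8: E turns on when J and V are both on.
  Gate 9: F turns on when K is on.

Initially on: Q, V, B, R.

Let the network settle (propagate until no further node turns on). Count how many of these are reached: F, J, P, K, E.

V and B are on, so J turns on (Gate 4).
B, J, and V are on, so P turns on (Gate 3).
J and V are on, so E turns on (Gate 8).
Gate 6: Q and E on → F on.
F: reached.
J: reached.
P: reached.
K would need Y and F (Gate 7), but Y never turns on.
E: reached.
Reached: F, J, P, and E — 4 of the 5.

4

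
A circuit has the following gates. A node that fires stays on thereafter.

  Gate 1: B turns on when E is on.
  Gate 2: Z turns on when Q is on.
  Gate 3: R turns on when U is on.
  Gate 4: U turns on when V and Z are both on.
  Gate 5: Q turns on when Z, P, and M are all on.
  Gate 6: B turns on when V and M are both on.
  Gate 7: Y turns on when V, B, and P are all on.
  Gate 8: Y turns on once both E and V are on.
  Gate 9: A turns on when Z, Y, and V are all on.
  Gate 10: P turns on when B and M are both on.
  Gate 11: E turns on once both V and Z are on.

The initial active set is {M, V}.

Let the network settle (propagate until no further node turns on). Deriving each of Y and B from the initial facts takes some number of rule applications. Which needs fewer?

B

B: V and M are on, so B turns on (Gate 6). [1 rule application]
Y: Gate 6: V and M on → B on. B and M are on, so P turns on (Gate 10). Gate 7: V, B, and P on → Y on. [3 rule applications]
B needs fewer.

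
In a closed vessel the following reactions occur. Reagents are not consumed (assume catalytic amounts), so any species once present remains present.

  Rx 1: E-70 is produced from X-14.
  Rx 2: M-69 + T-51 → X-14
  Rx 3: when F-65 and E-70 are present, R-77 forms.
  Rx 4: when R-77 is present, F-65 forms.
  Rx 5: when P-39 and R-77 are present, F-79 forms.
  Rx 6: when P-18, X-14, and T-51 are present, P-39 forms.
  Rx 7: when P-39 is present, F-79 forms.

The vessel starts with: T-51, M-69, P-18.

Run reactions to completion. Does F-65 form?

No

F-65 would need R-77 (Rx 4), but R-77 never forms.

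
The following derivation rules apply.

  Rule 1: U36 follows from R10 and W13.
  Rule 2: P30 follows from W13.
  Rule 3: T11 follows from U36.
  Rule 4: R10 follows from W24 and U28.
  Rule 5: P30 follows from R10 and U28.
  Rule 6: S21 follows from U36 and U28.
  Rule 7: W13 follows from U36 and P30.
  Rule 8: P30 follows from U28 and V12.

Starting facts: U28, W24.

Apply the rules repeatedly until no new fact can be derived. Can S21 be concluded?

S21 would need U36 and U28 (Rule 6), but U36 is never established.

No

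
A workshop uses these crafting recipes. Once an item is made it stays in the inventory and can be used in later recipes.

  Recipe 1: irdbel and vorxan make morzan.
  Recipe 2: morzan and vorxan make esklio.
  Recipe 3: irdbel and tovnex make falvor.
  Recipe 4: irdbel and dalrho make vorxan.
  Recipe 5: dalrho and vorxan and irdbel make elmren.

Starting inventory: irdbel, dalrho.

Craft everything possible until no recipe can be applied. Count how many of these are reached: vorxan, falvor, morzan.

Using Recipe 4, irdbel and dalrho make vorxan.
irdbel and vorxan → morzan (Recipe 1).
vorxan: reached.
falvor would need irdbel and tovnex (Recipe 3), but tovnex is never obtained.
morzan: reached.
Reached: vorxan and morzan — 2 of the 3.

2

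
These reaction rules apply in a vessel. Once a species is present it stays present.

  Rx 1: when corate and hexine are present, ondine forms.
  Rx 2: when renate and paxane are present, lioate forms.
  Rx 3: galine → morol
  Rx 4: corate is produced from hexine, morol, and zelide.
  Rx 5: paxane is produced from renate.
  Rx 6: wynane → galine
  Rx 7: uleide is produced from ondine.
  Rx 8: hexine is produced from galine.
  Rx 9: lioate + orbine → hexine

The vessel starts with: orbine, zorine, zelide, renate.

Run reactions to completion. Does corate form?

corate would need hexine, morol, and zelide (Rx 4), but morol never forms.

No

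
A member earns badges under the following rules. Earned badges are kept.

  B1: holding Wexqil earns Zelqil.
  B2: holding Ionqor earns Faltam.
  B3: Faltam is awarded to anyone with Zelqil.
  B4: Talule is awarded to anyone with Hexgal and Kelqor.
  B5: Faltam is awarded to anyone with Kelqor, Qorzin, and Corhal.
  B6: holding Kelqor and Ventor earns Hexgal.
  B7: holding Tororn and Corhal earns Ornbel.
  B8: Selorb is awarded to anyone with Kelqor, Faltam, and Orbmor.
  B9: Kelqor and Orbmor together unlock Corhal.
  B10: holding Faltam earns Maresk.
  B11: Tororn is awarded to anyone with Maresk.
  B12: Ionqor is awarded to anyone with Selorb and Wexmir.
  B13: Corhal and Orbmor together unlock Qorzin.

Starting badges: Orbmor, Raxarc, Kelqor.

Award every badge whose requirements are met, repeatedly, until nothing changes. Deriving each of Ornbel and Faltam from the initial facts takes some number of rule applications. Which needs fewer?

Faltam

Faltam: With Kelqor and Orbmor, Corhal is earned (B9). With Corhal and Orbmor, Qorzin is earned (B13). With Kelqor, Qorzin, and Corhal, Faltam is earned (B5). [3 rule applications]
Ornbel: With Kelqor and Orbmor, Corhal is earned (B9). With Corhal and Orbmor, Qorzin is earned (B13). With Kelqor, Qorzin, and Corhal, Faltam is earned (B5). With Faltam, Maresk is earned (B10). With Maresk, Tororn is earned (B11). With Tororn and Corhal, Ornbel is earned (B7). [6 rule applications]
Faltam needs fewer.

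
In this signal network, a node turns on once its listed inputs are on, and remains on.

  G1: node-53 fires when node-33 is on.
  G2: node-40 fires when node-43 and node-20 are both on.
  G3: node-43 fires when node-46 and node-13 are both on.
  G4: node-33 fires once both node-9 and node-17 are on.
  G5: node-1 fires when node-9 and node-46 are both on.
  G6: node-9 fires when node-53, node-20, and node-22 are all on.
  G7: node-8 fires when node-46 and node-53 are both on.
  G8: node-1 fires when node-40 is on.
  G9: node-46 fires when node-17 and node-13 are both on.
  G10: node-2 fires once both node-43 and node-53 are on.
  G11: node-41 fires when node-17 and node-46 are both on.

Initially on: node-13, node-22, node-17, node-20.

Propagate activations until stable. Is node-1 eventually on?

node-17 and node-13 are on, so node-46 fires (G9).
G3: node-46 and node-13 on → node-43 on.
G2: node-43 and node-20 on → node-40 on.
G8: node-40 on → node-1 on.

Yes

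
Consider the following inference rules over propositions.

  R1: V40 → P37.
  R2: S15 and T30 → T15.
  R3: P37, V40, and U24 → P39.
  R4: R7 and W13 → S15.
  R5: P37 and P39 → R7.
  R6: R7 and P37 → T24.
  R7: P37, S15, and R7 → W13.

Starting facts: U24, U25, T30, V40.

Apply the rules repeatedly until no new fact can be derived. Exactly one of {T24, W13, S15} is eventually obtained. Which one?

T24

V40 holds, so P37 follows (R1).
From P37, V40, and U24, R3 gives P39.
P37 and P39 hold, so R7 follows (R5).
From R7 and P37, R6 gives T24.
W13 would need P37, S15, and R7 (R7), but S15 is never established. S15 would need R7 and W13 (R4), but W13 is never established.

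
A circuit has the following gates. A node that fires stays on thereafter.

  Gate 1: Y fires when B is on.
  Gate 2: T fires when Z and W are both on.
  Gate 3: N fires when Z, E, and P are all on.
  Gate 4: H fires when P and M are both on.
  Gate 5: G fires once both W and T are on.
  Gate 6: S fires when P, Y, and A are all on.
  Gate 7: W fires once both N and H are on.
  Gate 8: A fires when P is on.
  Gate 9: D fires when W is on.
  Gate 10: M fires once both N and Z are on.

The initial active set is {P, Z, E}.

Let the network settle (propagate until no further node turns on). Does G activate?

Yes

Gate 3: Z, E, and P on → N on.
Gate 10: N and Z on → M on.
Gate 4: P and M on → H on.
Gate 7: N and H on → W on.
Z and W are on, so T fires (Gate 2).
W and T are on, so G fires (Gate 5).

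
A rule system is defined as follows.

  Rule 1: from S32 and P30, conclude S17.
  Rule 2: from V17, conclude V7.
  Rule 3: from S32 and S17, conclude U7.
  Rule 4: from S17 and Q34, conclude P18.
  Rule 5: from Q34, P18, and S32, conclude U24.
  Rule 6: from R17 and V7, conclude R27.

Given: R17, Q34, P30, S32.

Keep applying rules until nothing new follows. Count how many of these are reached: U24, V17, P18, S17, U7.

4

From S32 and P30, Rule 1 gives S17.
S17 and Q34 hold, so P18 follows (Rule 4).
From S32 and S17, Rule 3 gives U7.
Q34, P18, and S32 hold, so U24 follows (Rule 5).
U24: reached.
No rule produces V17, and it is not given.
P18: reached.
S17: reached.
U7: reached.
Reached: U24, P18, S17, and U7 — 4 of the 5.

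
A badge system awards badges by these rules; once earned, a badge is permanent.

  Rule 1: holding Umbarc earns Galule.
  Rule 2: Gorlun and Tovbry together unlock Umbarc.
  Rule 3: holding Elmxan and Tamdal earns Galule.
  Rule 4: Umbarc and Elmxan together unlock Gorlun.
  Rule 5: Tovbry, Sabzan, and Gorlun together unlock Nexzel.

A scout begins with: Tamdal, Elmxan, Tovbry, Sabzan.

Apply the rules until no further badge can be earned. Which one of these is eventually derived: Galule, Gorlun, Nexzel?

Galule

With Elmxan and Tamdal, Galule is earned (Rule 3).
Gorlun would need Umbarc and Elmxan (Rule 4), but Umbarc is never earned. Nexzel would need Tovbry, Sabzan, and Gorlun (Rule 5), but Gorlun is never earned.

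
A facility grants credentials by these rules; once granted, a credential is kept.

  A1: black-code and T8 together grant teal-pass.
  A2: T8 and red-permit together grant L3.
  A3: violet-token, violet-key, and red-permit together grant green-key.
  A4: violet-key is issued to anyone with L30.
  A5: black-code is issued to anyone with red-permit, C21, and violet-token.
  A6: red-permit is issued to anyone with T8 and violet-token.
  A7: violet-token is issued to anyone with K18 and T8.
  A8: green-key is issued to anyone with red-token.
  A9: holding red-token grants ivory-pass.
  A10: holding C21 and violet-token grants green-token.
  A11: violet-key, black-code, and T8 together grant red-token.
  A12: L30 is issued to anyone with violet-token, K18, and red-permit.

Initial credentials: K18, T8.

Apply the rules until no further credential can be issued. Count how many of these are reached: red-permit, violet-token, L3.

3

Holding K18 and T8 grants violet-token (A7).
Holding T8 and violet-token grants red-permit (A6).
Holding T8 and red-permit grants L3 (A2).
red-permit: reached.
violet-token: reached.
L3: reached.
All 3 are reached.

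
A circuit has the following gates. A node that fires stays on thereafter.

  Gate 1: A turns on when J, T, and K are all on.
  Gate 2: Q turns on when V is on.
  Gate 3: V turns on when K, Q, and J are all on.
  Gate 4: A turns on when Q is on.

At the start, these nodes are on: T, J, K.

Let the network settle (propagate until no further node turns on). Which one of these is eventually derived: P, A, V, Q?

A

Gate 1: J, T, and K on → A on.
V would need K, Q, and J (Gate 3), but Q never turns on. Q would need V (Gate 2), but V never turns on. No rule produces P, and it is not given.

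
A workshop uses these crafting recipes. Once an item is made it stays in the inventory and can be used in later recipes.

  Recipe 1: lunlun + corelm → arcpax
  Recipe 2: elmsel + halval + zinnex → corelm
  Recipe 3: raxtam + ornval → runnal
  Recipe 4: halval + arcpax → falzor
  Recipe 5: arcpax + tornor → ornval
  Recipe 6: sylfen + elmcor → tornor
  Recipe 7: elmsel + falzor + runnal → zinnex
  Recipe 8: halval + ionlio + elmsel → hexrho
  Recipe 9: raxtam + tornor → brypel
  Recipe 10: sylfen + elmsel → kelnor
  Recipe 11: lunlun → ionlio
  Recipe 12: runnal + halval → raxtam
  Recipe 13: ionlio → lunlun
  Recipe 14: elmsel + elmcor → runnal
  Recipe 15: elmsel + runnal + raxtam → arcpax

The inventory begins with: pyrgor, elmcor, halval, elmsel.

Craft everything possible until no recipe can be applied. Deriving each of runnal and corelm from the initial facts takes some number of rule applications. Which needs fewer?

runnal: Using Recipe 14, elmsel and elmcor make runnal. [1 rule application]
corelm: Using Recipe 14, elmsel and elmcor make runnal. Using Recipe 12, runnal and halval make raxtam. elmsel + runnal + raxtam → arcpax (Recipe 15). Using Recipe 4, halval and arcpax make falzor. elmsel + falzor + runnal → zinnex (Recipe 7). elmsel + halval + zinnex → corelm (Recipe 2). [6 rule applications]
runnal needs fewer.

runnal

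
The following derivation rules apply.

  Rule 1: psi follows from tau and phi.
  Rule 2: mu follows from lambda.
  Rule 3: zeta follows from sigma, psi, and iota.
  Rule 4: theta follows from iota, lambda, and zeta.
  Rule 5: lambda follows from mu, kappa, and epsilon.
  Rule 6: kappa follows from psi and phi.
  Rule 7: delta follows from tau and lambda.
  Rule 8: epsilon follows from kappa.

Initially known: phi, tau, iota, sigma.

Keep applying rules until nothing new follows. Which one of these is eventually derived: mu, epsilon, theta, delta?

epsilon

From tau and phi, Rule 1 gives psi.
psi and phi hold, so kappa follows (Rule 6).
kappa holds, so epsilon follows (Rule 8).
mu would need lambda (Rule 2), but lambda is never established. theta would need iota, lambda, and zeta (Rule 4), but lambda is never established. delta would need tau and lambda (Rule 7), but lambda is never established.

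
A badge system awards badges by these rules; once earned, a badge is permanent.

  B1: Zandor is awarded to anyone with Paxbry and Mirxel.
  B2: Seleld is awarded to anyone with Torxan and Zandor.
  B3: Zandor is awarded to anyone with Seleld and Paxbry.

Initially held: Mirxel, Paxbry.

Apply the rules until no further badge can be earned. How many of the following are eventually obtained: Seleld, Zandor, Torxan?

1

With Paxbry and Mirxel, Zandor is earned (B1).
Seleld would need Torxan and Zandor (B2), but Torxan is never earned.
Zandor: reached.
No rule produces Torxan, and it is not given.
Reached: Zandor — 1 of the 3.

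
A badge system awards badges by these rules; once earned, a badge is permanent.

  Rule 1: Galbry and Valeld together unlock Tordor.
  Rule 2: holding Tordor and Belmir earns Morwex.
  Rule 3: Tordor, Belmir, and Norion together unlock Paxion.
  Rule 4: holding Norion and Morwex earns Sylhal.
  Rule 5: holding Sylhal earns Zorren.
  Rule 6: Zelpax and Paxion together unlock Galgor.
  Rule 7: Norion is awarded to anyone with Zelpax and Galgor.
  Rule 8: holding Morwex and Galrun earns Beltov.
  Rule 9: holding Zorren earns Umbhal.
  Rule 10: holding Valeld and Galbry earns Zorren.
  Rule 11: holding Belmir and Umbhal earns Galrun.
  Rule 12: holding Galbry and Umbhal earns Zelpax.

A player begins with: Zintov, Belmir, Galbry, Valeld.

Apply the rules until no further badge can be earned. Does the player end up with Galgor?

No

Galgor would need Zelpax and Paxion (Rule 6), but Paxion is never earned.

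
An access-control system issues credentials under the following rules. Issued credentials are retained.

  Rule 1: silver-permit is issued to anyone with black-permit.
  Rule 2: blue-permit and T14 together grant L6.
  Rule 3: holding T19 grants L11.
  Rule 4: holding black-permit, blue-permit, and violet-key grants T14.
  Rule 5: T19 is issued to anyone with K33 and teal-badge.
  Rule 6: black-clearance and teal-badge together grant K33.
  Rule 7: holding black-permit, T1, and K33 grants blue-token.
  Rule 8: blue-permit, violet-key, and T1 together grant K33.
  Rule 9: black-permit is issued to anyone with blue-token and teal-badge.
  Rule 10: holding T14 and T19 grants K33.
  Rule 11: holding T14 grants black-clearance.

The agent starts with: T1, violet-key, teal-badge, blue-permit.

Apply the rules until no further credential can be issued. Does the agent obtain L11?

Holding blue-permit, violet-key, and T1 grants K33 (Rule 8).
Holding K33 and teal-badge grants T19 (Rule 5).
Holding T19 grants L11 (Rule 3).

Yes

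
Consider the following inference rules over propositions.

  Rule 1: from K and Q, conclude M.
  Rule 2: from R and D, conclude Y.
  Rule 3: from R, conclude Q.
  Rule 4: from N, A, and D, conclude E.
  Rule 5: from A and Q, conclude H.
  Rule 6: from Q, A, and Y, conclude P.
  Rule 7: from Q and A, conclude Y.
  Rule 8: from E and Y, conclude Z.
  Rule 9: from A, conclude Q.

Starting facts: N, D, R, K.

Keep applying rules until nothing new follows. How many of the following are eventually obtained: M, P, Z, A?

1

R holds, so Q follows (Rule 3).
From K and Q, Rule 1 gives M.
M: reached.
P would need Q, A, and Y (Rule 6), but A is never established.
Z would need E and Y (Rule 8), but E is never established.
No rule produces A, and it is not given.
Reached: M — 1 of the 4.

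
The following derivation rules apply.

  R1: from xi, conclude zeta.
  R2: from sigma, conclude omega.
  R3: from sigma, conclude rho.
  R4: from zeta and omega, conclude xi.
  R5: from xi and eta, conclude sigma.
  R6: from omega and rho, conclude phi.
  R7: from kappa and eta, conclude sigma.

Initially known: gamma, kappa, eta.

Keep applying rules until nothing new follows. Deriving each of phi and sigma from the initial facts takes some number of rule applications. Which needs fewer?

sigma: kappa and eta hold, so sigma follows (R7). [1 rule application]
phi: kappa and eta hold, so sigma follows (R7). From sigma, R3 gives rho. sigma holds, so omega follows (R2). omega and rho hold, so phi follows (R6). [4 rule applications]
sigma needs fewer.

sigma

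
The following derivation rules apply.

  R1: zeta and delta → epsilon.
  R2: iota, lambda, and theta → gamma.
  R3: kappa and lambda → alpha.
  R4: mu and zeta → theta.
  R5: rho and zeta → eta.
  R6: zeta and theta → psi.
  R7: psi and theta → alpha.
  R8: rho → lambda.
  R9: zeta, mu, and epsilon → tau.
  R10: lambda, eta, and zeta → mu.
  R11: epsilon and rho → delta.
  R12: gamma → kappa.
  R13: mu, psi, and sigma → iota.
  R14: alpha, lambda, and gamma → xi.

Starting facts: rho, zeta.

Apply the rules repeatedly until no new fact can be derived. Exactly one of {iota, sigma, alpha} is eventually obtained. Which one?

rho and zeta hold, so eta follows (R5).
rho holds, so lambda follows (R8).
From lambda, eta, and zeta, R10 gives mu.
mu and zeta hold, so theta follows (R4).
From zeta and theta, R6 gives psi.
psi and theta hold, so alpha follows (R7).
iota would need mu, psi, and sigma (R13), but sigma is never established. No rule produces sigma, and it is not given.

alpha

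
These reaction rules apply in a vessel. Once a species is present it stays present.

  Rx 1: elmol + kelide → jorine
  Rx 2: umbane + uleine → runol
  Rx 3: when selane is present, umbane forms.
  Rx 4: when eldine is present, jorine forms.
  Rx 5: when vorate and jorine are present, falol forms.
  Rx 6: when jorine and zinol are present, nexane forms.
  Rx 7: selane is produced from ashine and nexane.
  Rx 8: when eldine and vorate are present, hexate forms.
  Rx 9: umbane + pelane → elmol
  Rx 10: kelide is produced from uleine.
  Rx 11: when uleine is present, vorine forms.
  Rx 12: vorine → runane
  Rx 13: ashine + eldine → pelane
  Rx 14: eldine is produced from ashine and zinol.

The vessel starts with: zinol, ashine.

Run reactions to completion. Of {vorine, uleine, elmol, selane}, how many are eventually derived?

2

ashine and zinol present → eldine forms (Rx 14).
eldine present → jorine forms (Rx 4).
ashine and eldine present → pelane forms (Rx 13).
jorine and zinol present → nexane forms (Rx 6).
ashine and nexane present → selane forms (Rx 7).
selane present → umbane forms (Rx 3).
umbane and pelane present → elmol forms (Rx 9).
vorine would need uleine (Rx 11), but uleine never forms.
No rule produces uleine, and it is not given.
elmol: reached.
selane: reached.
Reached: elmol and selane — 2 of the 4.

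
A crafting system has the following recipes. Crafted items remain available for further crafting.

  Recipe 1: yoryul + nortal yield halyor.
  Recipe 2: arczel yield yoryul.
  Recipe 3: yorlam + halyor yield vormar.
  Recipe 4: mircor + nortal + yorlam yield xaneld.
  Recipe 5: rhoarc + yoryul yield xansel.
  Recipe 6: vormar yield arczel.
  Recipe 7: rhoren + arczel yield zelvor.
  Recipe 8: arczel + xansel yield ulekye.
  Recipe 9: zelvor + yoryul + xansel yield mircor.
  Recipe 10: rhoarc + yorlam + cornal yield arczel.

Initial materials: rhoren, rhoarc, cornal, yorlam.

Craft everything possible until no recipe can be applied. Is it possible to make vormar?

vormar would need yorlam and halyor (Recipe 3), but halyor is never obtained.

No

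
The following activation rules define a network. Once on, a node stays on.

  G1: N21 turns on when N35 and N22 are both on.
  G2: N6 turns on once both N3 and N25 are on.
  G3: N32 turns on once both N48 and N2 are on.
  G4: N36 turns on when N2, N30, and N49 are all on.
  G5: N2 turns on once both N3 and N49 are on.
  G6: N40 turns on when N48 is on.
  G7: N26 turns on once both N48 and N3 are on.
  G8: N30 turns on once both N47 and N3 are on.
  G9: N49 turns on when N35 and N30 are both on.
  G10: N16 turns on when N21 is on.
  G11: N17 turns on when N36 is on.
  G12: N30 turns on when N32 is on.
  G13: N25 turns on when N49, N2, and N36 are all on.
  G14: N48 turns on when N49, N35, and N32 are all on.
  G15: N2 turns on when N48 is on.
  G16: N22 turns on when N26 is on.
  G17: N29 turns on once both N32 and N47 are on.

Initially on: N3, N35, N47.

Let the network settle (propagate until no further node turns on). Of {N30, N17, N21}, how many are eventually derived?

G8: N47 and N3 on → N30 on.
N35 and N30 are on, so N49 turns on (G9).
N3 and N49 are on, so N2 turns on (G5).
N2, N30, and N49 are on, so N36 turns on (G4).
N36 is on, so N17 turns on (G11).
N30: reached.
N17: reached.
N21 would need N35 and N22 (G1), but N22 never turns on.
Reached: N30 and N17 — 2 of the 3.

2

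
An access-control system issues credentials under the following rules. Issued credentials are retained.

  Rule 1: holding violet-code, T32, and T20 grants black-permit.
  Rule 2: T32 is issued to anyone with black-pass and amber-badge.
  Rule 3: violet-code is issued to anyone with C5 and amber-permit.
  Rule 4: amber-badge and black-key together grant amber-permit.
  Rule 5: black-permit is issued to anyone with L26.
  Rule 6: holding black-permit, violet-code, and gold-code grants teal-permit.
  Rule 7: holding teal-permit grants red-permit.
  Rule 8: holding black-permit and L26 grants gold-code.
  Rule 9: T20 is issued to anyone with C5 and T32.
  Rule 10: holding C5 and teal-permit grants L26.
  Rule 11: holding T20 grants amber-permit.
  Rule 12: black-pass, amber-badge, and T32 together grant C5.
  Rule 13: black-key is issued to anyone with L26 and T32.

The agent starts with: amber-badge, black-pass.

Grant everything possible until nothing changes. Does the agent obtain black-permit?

Holding black-pass and amber-badge grants T32 (Rule 2).
Holding black-pass, amber-badge, and T32 grants C5 (Rule 12).
Holding C5 and T32 grants T20 (Rule 9).
Holding T20 grants amber-permit (Rule 11).
Holding C5 and amber-permit grants violet-code (Rule 3).
Holding violet-code, T32, and T20 grants black-permit (Rule 1).

Yes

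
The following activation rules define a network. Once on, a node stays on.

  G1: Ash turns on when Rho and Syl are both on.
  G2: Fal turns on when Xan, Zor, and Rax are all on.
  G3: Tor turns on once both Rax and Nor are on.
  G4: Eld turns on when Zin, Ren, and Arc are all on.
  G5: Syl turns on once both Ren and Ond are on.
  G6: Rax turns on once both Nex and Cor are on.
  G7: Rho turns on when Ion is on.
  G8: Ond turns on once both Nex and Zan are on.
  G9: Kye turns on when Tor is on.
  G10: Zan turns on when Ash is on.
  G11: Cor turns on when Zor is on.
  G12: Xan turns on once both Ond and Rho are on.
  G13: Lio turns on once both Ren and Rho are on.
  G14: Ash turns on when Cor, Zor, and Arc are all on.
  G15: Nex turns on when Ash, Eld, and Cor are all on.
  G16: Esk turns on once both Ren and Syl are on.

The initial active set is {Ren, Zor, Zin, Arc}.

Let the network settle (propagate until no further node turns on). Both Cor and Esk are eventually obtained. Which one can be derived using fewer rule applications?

Cor

Cor: Zor is on, so Cor turns on (G11). [1 rule application]
Esk: Zor is on, so Cor turns on (G11). G4: Zin, Ren, and Arc on → Eld on. G14: Cor, Zor, and Arc on → Ash on. G15: Ash, Eld, and Cor on → Nex on. Ash is on, so Zan turns on (G10). G8: Nex and Zan on → Ond on. G5: Ren and Ond on → Syl on. G16: Ren and Syl on → Esk on. [8 rule applications]
Cor needs fewer.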